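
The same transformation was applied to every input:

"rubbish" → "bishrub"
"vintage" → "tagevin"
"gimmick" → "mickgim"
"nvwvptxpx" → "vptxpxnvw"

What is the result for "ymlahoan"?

What's happening: move the first 3 characters to the end (rotate left by 3).
For "ymlahoan" the result is "ahoanyml".

ahoanyml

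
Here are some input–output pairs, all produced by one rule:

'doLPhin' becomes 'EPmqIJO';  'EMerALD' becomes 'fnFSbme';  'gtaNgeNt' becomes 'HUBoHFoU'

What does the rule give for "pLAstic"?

QmbTUJD

The transformation: flip the case of every letter, then shift every letter 1 place forward in the alphabet (wrapping around).
On "pLAstic": the first step gives "PlaSTIC", and the second then gives "QmbTUJD".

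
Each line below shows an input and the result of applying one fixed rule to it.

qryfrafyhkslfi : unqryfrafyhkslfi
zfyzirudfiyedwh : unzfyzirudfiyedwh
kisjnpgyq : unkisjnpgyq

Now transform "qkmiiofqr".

Looking at the pairs, the operation is to prepend "un".
On "qkmiiofqr" that produces "unqkmiiofqr".

unqkmiiofqr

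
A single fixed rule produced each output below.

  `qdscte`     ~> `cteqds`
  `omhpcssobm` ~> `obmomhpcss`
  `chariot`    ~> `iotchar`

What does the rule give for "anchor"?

horanc

The transformation: move the last 3 characters to the front (rotate right by 3).
So "anchor" becomes "horanc".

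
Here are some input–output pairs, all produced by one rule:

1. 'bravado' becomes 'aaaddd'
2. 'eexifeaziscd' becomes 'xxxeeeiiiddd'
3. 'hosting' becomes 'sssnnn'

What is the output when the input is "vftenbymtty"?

tttbbbttt

Looking at the pairs, the operation is to keep one character in every 3, starting at position 3 (positions 3rd, 6th, 9th, ...), then repeat every character 3 times.
Doing the same to "vftenbymtty": "tttbbbttt".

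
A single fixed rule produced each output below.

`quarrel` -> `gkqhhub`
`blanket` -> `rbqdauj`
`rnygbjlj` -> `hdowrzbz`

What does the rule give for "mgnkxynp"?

The rule is to shift every letter 10 places backward in the alphabet (wrapping around).
On "mgnkxynp" that produces "cwdanodf".

cwdanodf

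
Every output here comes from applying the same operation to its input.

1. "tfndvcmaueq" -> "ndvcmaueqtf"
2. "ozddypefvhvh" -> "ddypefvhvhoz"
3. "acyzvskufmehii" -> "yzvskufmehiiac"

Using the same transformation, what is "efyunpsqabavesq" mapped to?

Looking at the pairs, the operation is to move the first 2 characters to the end (rotate left by 2).
For "efyunpsqabavesq" the result is "yunpsqabavesqef".

yunpsqabavesqef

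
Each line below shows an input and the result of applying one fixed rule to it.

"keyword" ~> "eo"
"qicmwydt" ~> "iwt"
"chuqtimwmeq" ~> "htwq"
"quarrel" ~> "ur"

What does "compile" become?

oi

Each output is the input with this applied: keep one character in every 3, starting at position 2 (positions 2nd, 5th, 8th, ...).
On "compile" that produces "oi".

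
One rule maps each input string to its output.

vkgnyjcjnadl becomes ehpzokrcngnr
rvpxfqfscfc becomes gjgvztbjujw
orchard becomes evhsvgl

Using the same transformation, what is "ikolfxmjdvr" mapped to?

hzvmospjbqn

The transformation: move the last 3 characters to the front (rotate right by 3), then shift every letter 4 places forward in the alphabet (wrapping around).
So "ikolfxmjdvr" becomes "hzvmospjbqn".
(Check on "rvpxfqfscfc": → "cfcrvpxfqfs" → "gjgvztbjujw" ✓)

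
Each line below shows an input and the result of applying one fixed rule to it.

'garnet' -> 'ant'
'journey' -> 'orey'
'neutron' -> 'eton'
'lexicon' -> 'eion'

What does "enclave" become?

nlve

Looking at the pairs, the operation is to swap each adjacent pair of characters (1↔2, 3↔4, ...), then keep every other character starting from the first (positions 1st, 3rd, 5th, ...).
"enclave" → "nlve".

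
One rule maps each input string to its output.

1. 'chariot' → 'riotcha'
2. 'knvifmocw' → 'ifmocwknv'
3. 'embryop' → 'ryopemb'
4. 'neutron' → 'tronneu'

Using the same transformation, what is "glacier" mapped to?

ciergla

Looking at the pairs, the operation is to move the first 3 characters to the end (rotate left by 3).
Applying that to "glacier" gives "ciergla".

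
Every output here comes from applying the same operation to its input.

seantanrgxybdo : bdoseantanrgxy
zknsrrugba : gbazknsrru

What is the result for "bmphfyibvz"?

Each output is the input with this applied: move the last 3 characters to the front (rotate right by 3).
For "bmphfyibvz" the result is "bvzbmphfyi".

bvzbmphfyi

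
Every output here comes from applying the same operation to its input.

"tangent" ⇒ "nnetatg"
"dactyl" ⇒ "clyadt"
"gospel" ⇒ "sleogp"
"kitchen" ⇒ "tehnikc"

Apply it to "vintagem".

Looking at the pairs, the operation is to swap each adjacent pair of characters (1↔2, 3↔4, ...), then move the first 3 characters to the end (rotate left by 3).
Applying that to "vintagem" gives "ngameivt".

ngameivt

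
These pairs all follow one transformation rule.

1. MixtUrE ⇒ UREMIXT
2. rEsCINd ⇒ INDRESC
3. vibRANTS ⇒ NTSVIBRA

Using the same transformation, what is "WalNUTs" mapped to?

The rule is to move the last 3 characters to the front (rotate right by 3), then convert every letter to uppercase.
Starting from "WalNUTs": after the first operation, "UTsWalN"; after the second, "UTSWALN".
(Check on "MixtUrE": → "UrEMixt" → "UREMIXT" ✓)

UTSWALN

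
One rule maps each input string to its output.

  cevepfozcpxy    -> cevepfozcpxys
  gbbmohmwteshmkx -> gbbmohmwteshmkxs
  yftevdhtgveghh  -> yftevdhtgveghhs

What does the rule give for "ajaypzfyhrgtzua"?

Rule — append "s".
For "ajaypzfyhrgtzua" the result is "ajaypzfyhrgtzuas".

ajaypzfyhrgtzuas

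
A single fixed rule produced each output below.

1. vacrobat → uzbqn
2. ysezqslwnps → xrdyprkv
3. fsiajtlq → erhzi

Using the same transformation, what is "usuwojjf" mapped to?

trtvn

The pattern: shift every letter 1 place backward in the alphabet (wrapping around), then delete the last 3 characters.
Applying both steps to "usuwojjf": "trtvniie", then "trtvn".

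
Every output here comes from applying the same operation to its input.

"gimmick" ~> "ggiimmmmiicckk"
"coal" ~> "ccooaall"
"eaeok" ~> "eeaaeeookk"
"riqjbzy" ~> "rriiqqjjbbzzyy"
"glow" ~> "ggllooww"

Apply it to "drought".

In each case the input is transformed by: double every character.
"drought" → "ddrroouugghhtt".

ddrroouugghhtt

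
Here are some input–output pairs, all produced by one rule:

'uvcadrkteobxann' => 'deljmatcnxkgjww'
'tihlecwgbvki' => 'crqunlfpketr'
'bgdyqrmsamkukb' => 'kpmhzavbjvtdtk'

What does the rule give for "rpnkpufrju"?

Rule — shift every letter 9 places forward in the alphabet (wrapping around).
For "rpnkpufrju" the result is "aywtydoasd".

aywtydoasd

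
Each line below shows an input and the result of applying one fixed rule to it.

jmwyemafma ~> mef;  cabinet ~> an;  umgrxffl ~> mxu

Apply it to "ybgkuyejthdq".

What's happening: swap the first and last characters, then keep one character in every 3, starting at position 2 (positions 2nd, 5th, 8th, ...).
Working it through for "ybgkuyejthdq": intermediate "qbgkuyejthdy", final "bujd".

bujd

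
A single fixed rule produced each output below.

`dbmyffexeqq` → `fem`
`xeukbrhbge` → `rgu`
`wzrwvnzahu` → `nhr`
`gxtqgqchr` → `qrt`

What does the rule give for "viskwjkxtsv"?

In each case the input is transformed by: keep one character in every 3, starting at position 3 (positions 3rd, 6th, 9th, ...), then move the first character to the end.
Working it through for "viskwjkxtsv": intermediate "sjt", final "jts".
(Check on "gxtqgqchr": → "tqr" → "qrt" ✓)

jts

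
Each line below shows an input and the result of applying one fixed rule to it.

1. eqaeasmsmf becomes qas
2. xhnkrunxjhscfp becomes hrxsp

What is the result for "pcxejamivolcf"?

Rule — keep one character in every 3, starting at position 2 (positions 2nd, 5th, 8th, ...).
On "pcxejamivolcf" that produces "cjil".

cjil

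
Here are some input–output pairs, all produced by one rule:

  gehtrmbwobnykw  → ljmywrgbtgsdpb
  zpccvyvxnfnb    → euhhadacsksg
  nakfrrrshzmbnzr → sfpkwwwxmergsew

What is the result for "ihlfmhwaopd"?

The transformation: shift every letter 5 places forward in the alphabet (wrapping around).
For "ihlfmhwaopd" the result is "nmqkrmbftui".

nmqkrmbftui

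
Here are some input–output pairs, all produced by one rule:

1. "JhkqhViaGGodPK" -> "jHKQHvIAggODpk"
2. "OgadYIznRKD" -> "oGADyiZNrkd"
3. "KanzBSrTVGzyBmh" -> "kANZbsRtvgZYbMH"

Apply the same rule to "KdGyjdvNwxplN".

Each output is the input with this applied: flip the case of every letter.
For "KdGyjdvNwxplN" the result is "kDgYJDVnWXPLn".

kDgYJDVnWXPLn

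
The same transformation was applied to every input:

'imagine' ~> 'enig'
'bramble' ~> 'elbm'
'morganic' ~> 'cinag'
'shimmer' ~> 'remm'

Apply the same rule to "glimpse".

Each output is the input with this applied: reverse the string, then delete the last 3 characters.
"glimpse" → "espmilg" → "espm".
(Check on "bramble": → "elbmarb" → "elbm" ✓)

espm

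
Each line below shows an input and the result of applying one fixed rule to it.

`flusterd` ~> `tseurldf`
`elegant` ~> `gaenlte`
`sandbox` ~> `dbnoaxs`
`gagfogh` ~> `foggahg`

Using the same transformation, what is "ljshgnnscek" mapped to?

Each output is the input with this applied: take characters alternately from the front and the back (1st, last, 2nd, 2nd-last, ...), then reverse the string.
Working it through for "ljshgnnscek": intermediate "lkjeschsgnn", final "nngshcsejkl".

nngshcsejkl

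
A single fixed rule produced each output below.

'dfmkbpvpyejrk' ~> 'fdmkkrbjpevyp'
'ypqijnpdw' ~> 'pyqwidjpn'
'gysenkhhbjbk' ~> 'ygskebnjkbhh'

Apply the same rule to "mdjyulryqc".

Looking at the pairs, the operation is to move the first character to the end, then take characters alternately from the front and the back (1st, last, 2nd, 2nd-last, ...).
Working it through for "mdjyulryqc": intermediate "djyulryqcm", final "dmjcyquylr".
(Check on "ypqijnpdw": → "pqijnpdwy" → "pyqwidjpn" ✓)

dmjcyquylr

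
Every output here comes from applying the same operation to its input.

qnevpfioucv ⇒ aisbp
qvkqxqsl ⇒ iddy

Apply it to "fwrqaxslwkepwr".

In each case the input is transformed by: keep every other character starting from the second (positions 2nd, 4th, 6th, ...), then shift every letter 13 places forward in the alphabet (wrapping around) — i.e. ROT13.
Working it through for "fwrqaxslwkepwr": intermediate "wqxlkpr", final "jdkyxce".

jdkyxce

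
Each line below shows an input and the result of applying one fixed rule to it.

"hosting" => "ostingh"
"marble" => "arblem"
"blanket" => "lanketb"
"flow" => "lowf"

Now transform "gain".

The transformation: move the first character to the end.
Applying that to "gain" gives "aing".

aing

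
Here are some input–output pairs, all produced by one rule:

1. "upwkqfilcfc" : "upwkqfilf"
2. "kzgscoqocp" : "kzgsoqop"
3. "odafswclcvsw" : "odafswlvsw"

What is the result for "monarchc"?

monarh

The transformation: remove every "c".
So "monarchc" becomes "monarh".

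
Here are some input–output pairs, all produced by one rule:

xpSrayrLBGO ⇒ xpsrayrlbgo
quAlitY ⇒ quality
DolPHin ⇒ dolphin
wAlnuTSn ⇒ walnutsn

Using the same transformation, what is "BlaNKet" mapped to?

What's happening: convert every letter to lowercase.
On "BlaNKet" that produces "blanket".

blanket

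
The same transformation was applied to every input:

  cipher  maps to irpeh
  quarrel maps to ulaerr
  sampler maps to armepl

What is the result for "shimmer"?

hriemm

Each output is the input with this applied: delete the first character, then take characters alternately from the front and the back (1st, last, 2nd, 2nd-last, ...).
For "shimmer", step one produces "himmer"; step two turns that into "hriemm".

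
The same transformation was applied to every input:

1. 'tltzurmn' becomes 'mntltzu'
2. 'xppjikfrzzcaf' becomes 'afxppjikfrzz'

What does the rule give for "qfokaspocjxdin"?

inqfokaspocjx

The rule is to move the last 2 characters to the front (rotate right by 2), then delete the last character.
"qfokaspocjxdin" → "inqfokaspocjxd" → "inqfokaspocjx".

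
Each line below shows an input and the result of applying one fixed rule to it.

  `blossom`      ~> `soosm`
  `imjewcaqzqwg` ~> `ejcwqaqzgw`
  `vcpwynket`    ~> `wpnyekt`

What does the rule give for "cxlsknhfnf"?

The rule is to swap each adjacent pair of characters (1↔2, 3↔4, ...), then delete the first 2 characters.
For "cxlsknhfnf" the result is "slnkfhfn".
(Check on "vcpwynket": → "cvwpnyekt" → "wpnyekt" ✓)

slnkfhfn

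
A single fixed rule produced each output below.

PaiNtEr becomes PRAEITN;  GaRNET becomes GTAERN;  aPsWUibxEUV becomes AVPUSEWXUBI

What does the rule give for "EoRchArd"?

EDORRACH

Rule — take characters alternately from the front and the back (1st, last, 2nd, 2nd-last, ...), then convert every letter to uppercase.
For "EoRchArd", step one produces "EdorRAch"; step two turns that into "EDORRACH".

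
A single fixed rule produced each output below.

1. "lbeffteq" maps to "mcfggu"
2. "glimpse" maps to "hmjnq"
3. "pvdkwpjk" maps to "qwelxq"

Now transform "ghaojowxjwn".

The rule is to shift every letter 1 place forward in the alphabet (wrapping around), then delete the last 2 characters.
On "ghaojowxjwn": the first step gives "hibpkpxykxo", and the second then gives "hibpkpxyk".

hibpkpxyk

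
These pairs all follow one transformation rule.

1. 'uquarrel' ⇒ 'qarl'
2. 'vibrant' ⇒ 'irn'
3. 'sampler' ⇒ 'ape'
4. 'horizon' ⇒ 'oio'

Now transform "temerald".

The rule is to keep every other character starting from the second (positions 2nd, 4th, 6th, ...).
On "temerald" that produces "eead".

eead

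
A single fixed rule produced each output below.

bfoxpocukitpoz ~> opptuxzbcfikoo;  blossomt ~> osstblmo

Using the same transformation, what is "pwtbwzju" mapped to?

Looking at the pairs, the operation is to sort the characters into alphabetical order, then swap the front and back halves of the string.
Applying both steps to "pwtbwzju": "bjptuwwz", then "uwwzbjpt".

uwwzbjpt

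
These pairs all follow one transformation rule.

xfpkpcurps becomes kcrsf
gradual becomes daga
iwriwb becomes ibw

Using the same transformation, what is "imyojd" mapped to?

What's happening: move the first 3 characters to the end (rotate left by 3), then keep every other character starting from the first (positions 1st, 3rd, 5th, ...).
Working it through for "imyojd": intermediate "ojdimy", final "odm".

odm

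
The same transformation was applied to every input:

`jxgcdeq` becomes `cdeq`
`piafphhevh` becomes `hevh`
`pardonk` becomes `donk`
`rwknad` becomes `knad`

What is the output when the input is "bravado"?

What's happening: keep only the last 4 characters.
"bravado" → "vado".

vado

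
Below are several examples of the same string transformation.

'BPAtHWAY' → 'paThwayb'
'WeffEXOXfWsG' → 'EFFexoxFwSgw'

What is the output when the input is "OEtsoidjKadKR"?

eTSOIDJkADkro

The rule is to move the first character to the end, then flip the case of every letter.
Working it through for "OEtsoidjKadKR": intermediate "EtsoidjKadKRO", final "eTSOIDJkADkro".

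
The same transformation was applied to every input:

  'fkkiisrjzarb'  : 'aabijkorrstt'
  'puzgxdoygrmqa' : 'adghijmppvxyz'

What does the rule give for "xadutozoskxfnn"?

The pattern: shift every letter 9 places forward in the alphabet (wrapping around), then sort the characters into alphabetical order.
Applying both steps to "xadutozoskxfnn": "gjmdcxixbtgoww", then "bcdggijmotwwxx".

bcdggijmotwwxx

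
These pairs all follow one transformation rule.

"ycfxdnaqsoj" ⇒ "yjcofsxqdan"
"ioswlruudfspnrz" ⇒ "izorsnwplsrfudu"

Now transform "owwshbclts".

oswtwlschb

Looking at the pairs, the operation is to take characters alternately from the front and the back (1st, last, 2nd, 2nd-last, ...).
"owwshbclts" → "oswtwlschb".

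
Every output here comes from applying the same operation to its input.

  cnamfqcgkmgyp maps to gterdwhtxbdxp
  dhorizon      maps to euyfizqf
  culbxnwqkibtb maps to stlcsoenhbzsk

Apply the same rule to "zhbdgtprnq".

hqysuxkgie

The transformation: move the last character to the front, then shift every letter 9 places backward in the alphabet (wrapping around).
On "zhbdgtprnq": the first step gives "qzhbdgtprn", and the second then gives "hqysuxkgie".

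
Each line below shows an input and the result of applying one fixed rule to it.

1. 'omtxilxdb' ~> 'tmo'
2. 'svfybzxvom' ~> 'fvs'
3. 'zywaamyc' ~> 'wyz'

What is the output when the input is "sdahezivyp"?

The rule is to reverse the string, then keep only the last 3 characters.
"sdahezivyp" → "pyvizehads" → "ads".

ads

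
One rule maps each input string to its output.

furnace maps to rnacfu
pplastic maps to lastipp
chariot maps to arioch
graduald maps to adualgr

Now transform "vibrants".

brantvi

What's happening: delete the last character, then move the first 2 characters to the end (rotate left by 2).
"vibrants" → "vibrant" → "brantvi".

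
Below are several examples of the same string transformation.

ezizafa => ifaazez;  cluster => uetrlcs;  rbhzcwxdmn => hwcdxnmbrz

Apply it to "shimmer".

In each case the input is transformed by: swap each adjacent pair of characters (1↔2, 3↔4, ...), then move the first 3 characters to the end (rotate left by 3).
On "shimmer": the first step gives "hsmiemr", and the second then gives "iemrhsm".

iemrhsm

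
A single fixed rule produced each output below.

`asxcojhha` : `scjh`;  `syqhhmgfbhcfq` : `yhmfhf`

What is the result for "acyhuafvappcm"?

chavpc

Rule — keep every other character starting from the second (positions 2nd, 4th, 6th, ...).
On "acyhuafvappcm" that produces "chavpc".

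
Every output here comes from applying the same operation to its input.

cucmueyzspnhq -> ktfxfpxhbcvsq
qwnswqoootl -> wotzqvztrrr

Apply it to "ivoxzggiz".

The transformation: move the last 2 characters to the front (rotate right by 2), then shift every letter 3 places forward in the alphabet (wrapping around).
Working it through for "ivoxzggiz": intermediate "izivoxzgg", final "lclyracjj".

lclyracjj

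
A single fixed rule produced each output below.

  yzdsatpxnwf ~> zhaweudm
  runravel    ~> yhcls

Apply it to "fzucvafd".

The transformation: delete the first 3 characters, then shift every letter 7 places forward in the alphabet (wrapping around).
Applying both steps to "fzucvafd": "cvafd", then "jchmk".

jchmk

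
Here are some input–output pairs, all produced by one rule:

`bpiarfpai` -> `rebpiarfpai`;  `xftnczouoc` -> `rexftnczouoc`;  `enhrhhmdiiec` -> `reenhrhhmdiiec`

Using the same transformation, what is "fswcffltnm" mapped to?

refswcffltnm

Rule — prepend "re".
"fswcffltnm" → "refswcffltnm".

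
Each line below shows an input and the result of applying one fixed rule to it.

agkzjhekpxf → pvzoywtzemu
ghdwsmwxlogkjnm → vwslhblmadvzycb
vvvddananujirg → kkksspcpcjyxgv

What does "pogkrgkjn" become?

edvzgvzyc

Each output is the input with this applied: shift every letter 11 places backward in the alphabet (wrapping around).
On "pogkrgkjn" that produces "edvzgvzyc".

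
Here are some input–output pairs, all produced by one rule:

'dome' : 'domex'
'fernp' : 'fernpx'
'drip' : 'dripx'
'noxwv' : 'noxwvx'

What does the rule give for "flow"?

Looking at the pairs, the operation is to append "x".
"flow" → "flowx".

flowx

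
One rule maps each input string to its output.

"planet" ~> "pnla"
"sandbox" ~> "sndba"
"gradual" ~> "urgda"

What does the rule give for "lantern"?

Each output is the input with this applied: delete the last 2 characters, then sort the characters into reverse alphabetical order.
On "lantern" that produces "tnlea".

tnlea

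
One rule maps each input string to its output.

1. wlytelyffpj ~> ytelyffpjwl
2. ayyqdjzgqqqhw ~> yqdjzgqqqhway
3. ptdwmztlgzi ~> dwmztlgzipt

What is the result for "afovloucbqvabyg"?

ovloucbqvabygaf

The transformation: move the first 2 characters to the end (rotate left by 2).
For "afovloucbqvabyg" the result is "ovloucbqvabygaf".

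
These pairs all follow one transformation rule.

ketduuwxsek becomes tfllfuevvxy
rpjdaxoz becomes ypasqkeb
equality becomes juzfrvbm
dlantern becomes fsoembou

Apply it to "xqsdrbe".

scfyrte

The pattern: move the last 3 characters to the front (rotate right by 3), then shift every letter 1 place forward in the alphabet (wrapping around).
For "xqsdrbe", step one produces "rbexqsd"; step two turns that into "scfyrte".
(Check on "rpjdaxoz": → "xozrpjda" → "ypasqkeb" ✓)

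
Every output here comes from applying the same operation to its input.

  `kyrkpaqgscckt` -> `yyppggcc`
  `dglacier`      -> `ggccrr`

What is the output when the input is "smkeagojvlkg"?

mmaajjkk

The transformation: keep one character in every 3, starting at position 2 (positions 2nd, 5th, 8th, ...), then double every character.
Applying both steps to "smkeagojvlkg": "majk", then "mmaajjkk".
(Check on "dglacier": → "gcr" → "ggccrr" ✓)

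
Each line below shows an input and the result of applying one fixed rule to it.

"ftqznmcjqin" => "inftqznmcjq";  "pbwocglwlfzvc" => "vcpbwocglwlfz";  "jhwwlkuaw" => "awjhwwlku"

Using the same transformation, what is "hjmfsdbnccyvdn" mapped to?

dnhjmfsdbnccyv

Rule — move the last 2 characters to the front (rotate right by 2).
So "hjmfsdbnccyvdn" becomes "dnhjmfsdbnccyv".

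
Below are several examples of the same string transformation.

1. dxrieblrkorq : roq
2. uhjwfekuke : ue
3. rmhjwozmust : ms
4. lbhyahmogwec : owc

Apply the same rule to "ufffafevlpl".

In each case the input is transformed by: keep every other character starting from the second (positions 2nd, 4th, 6th, ...), then delete the first 3 characters.
Working it through for "ufffafevlpl": intermediate "fffvp", final "vp".

vp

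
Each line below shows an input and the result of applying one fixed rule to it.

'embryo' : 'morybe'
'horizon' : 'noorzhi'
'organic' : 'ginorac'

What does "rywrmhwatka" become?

Looking at the pairs, the operation is to sort the characters into alphabetical order, then move the first 2 characters to the end (rotate left by 2).
"rywrmhwatka" → "aahkmrrtwwy" → "hkmrrtwwyaa".

hkmrrtwwyaa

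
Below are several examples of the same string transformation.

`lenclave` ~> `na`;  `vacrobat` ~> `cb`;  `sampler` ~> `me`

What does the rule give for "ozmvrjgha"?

mja

Each output is the input with this applied: keep one character in every 3, starting at position 3 (positions 3rd, 6th, 9th, ...).
Applying that to "ozmvrjgha" gives "mja".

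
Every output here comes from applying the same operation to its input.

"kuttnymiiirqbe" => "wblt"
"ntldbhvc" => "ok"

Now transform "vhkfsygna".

nbd

What's happening: keep one character in every 3, starting at position 3 (positions 3rd, 6th, 9th, ...), then shift every letter 3 places forward in the alphabet (wrapping around).
Applying both steps to "vhkfsygna": "kya", then "nbd".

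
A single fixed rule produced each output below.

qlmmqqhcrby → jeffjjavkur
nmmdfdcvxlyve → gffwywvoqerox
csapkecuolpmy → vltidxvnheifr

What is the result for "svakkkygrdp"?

lotdddrzkwi

The rule is to shift every letter 7 places backward in the alphabet (wrapping around).
For "svakkkygrdp" the result is "lotdddrzkwi".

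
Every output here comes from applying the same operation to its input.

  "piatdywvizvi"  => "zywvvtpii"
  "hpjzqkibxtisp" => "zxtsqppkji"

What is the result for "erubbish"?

usrih

Looking at the pairs, the operation is to sort the characters into reverse alphabetical order, then delete the last 3 characters.
For "erubbish", step one produces "usrihebb"; step two turns that into "usrih".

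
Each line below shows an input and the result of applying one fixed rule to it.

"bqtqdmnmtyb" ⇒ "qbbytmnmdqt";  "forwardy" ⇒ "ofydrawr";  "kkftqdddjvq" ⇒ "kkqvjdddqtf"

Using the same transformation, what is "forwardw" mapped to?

Rule — reverse the string, then move the last 2 characters to the front (rotate right by 2).
"forwardw" → "ofwdrawr".
(Check on "bqtqdmnmtyb": → "bytmnmdqtqb" → "qbbytmnmdqt" ✓)

ofwdrawr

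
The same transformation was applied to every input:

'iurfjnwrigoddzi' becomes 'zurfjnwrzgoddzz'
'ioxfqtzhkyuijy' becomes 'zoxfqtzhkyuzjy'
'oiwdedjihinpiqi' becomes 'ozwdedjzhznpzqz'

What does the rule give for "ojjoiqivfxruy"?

ojjozqzvfxruy

Rule — replace every "i" with "z".
For "ojjoiqivfxruy" the result is "ojjozqzvfxruy".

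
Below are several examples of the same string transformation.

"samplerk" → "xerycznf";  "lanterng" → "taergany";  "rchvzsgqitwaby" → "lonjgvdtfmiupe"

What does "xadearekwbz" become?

The pattern: reverse the string, then shift every letter 13 places forward in the alphabet (wrapping around) — i.e. ROT13.
So "xadearekwbz" becomes "mojxrenrqnk".

mojxrenrqnk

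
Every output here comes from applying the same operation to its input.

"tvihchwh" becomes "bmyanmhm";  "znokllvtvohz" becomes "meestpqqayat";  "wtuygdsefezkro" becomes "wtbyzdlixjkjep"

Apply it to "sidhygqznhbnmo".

rtxnimdlvesmgs

The transformation: move the last 2 characters to the front (rotate right by 2), then shift every letter 5 places forward in the alphabet (wrapping around).
"sidhygqznhbnmo" → "rtxnimdlvesmgs".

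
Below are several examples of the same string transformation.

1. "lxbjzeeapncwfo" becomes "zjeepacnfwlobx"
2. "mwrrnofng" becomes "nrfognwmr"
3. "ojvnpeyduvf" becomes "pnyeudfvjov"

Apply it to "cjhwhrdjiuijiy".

hwdrijiuijcyhj

What's happening: move the first 3 characters to the end (rotate left by 3), then swap each adjacent pair of characters (1↔2, 3↔4, ...).
"cjhwhrdjiuijiy" → "whrdjiuijiycjh" → "hwdrijiuijcyhj".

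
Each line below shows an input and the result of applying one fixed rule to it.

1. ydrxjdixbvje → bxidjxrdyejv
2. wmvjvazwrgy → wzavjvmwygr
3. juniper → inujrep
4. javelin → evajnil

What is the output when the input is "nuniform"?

Looking at the pairs, the operation is to move the last 3 characters to the front (rotate right by 3), then reverse the string.
Applying both steps to "nuniform": "ormnunif", then "finunmro".

finunmro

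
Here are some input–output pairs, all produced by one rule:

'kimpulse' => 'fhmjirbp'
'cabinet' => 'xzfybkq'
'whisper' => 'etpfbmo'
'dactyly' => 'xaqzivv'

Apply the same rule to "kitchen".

Each output is the input with this applied: swap each adjacent pair of characters (1↔2, 3↔4, ...), then shift every letter 3 places backward in the alphabet (wrapping around).
On "kitchen" that produces "fhzqbek".

fhzqbek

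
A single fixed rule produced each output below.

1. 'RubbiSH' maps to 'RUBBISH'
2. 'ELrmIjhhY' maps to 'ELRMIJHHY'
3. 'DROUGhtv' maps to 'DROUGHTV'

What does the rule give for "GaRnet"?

GARNET

Looking at the pairs, the operation is to convert every letter to uppercase.
Applying that to "GaRnet" gives "GARNET".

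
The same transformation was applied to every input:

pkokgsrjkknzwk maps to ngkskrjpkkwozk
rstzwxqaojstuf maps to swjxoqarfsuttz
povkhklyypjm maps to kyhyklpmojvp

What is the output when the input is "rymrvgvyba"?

yrvvgraybm

The pattern: take characters alternately from the front and the back (1st, last, 2nd, 2nd-last, ...), then swap the front and back halves of the string.
Working it through for "rymrvgvyba": intermediate "raybmyrvvg", final "yrvvgraybm".
(Check on "rstzwxqaojstuf": → "rfsuttzswjxoqa" → "swjxoqarfsuttz" ✓)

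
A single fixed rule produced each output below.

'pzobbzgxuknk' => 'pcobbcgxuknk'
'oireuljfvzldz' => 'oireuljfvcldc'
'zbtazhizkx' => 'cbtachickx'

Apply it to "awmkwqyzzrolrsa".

In each case the input is transformed by: replace every "z" with "c".
So "awmkwqyzzrolrsa" becomes "awmkwqyccrolrsa".

awmkwqyccrolrsa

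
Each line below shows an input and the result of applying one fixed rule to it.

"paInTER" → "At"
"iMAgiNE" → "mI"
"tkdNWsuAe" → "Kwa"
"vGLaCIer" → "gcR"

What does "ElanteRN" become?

LTn

Each output is the input with this applied: keep one character in every 3, starting at position 2 (positions 2nd, 5th, 8th, ...), then flip the case of every letter.
"ElanteRN" → "ltN" → "LTn".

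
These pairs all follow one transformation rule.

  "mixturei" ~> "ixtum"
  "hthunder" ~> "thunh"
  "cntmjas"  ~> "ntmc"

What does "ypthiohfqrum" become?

The pattern: delete the last 3 characters, then move the first character to the end.
Starting from "ypthiohfqrum": after the first operation, "ypthiohfq"; after the second, "pthiohfqy".
(Check on "mixturei": → "mixtu" → "ixtum" ✓)

pthiohfqy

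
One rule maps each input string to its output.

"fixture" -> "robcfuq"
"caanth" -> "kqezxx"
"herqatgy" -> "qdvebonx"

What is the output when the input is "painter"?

Rule — move the last 3 characters to the front (rotate right by 3), then shift every letter 3 places backward in the alphabet (wrapping around).
Working it through for "painter": intermediate "terpain", final "qbomxfk".

qbomxfk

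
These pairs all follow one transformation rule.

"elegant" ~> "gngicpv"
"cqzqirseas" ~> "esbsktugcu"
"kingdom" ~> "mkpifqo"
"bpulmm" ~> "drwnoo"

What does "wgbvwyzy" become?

In each case the input is transformed by: shift every letter 2 places forward in the alphabet (wrapping around).
"wgbvwyzy" → "yidxyaba".

yidxyaba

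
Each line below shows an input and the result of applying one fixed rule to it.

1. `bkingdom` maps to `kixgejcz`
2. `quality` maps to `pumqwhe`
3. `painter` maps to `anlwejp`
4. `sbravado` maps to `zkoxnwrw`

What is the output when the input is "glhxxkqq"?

In each case the input is transformed by: move the last 2 characters to the front (rotate right by 2), then shift every letter 4 places backward in the alphabet (wrapping around).
"glhxxkqq" → "qqglhxxk" → "mmchdttg".

mmchdttg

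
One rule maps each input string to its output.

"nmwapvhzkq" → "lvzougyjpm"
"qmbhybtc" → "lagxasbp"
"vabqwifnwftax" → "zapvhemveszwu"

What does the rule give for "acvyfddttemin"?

Looking at the pairs, the operation is to shift every letter 1 place backward in the alphabet (wrapping around), then move the first character to the end.
For "acvyfddttemin", step one produces "zbuxeccssdlhm"; step two turns that into "buxeccssdlhmz".

buxeccssdlhmz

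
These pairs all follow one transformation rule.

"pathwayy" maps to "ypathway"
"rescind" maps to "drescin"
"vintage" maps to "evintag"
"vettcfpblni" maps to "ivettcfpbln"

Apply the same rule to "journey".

The pattern: move the last character to the front.
Doing the same to "journey": "yjourne".

yjourne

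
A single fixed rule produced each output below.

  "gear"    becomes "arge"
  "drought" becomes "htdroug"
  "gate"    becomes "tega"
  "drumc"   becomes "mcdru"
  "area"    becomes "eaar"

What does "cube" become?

The transformation: move the last 2 characters to the front (rotate right by 2).
"cube" → "becu".

becu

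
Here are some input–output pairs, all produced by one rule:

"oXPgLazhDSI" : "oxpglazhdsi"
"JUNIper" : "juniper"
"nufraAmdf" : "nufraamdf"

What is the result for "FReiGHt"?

freight

What's happening: convert every letter to lowercase.
"FReiGHt" → "freight".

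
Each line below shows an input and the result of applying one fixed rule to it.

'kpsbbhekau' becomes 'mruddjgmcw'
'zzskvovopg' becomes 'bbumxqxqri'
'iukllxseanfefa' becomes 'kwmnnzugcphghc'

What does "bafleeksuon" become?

The pattern: shift every letter 2 places forward in the alphabet (wrapping around).
For "bafleeksuon" the result is "dchnggmuwqp".

dchnggmuwqp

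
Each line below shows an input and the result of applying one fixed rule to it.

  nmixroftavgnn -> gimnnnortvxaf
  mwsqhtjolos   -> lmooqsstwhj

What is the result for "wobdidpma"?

What's happening: sort the characters into alphabetical order, then move the first 2 characters to the end (rotate left by 2).
Working it through for "wobdidpma": intermediate "abddimopw", final "ddimopwab".

ddimopwab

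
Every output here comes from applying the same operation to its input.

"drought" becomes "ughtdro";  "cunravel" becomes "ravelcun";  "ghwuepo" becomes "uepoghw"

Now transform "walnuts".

What's happening: move the first 3 characters to the end (rotate left by 3).
Doing the same to "walnuts": "nutswal".

nutswal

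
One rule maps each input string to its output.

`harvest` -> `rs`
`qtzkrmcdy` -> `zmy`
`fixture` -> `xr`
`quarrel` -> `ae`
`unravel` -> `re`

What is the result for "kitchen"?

Looking at the pairs, the operation is to keep one character in every 3, starting at position 3 (positions 3rd, 6th, 9th, ...).
Doing the same to "kitchen": "te".

te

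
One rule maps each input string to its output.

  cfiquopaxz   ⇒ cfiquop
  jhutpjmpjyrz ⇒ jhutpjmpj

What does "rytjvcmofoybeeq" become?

rytjvcmofoyb

The pattern: delete the last 3 characters.
So "rytjvcmofoybeeq" becomes "rytjvcmofoyb".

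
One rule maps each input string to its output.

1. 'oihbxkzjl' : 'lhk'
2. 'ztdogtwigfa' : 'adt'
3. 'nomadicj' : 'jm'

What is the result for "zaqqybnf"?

fq

In each case the input is transformed by: move the last 3 characters to the front (rotate right by 3), then keep one character in every 3, starting at position 3 (positions 3rd, 6th, 9th, ...).
Starting from "zaqqybnf": after the first operation, "bnfzaqqy"; after the second, "fq".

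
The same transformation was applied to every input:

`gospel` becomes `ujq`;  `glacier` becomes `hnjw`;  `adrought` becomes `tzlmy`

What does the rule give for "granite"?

Each output is the input with this applied: delete the first 3 characters, then shift every letter 5 places forward in the alphabet (wrapping around).
For "granite" the result is "snyj".

snyj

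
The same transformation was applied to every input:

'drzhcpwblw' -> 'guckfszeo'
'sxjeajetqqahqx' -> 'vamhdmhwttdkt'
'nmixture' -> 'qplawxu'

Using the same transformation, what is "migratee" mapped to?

pljudwh

Each output is the input with this applied: shift every letter 3 places forward in the alphabet (wrapping around), then delete the last character.
Applying both steps to "migratee": "pljudwhh", then "pljudwh".
(Check on "nmixture": → "qplawxuh" → "qplawxu" ✓)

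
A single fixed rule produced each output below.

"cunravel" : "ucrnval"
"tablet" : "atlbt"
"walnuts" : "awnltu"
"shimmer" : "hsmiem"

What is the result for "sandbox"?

asdnob

In each case the input is transformed by: swap each adjacent pair of characters (1↔2, 3↔4, ...), then delete the last character.
Starting from "sandbox": after the first operation, "asdnobx"; after the second, "asdnob".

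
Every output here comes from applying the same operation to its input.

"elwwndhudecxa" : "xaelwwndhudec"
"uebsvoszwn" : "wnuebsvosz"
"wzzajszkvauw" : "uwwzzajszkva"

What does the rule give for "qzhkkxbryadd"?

What's happening: move the last 2 characters to the front (rotate right by 2).
Applying that to "qzhkkxbryadd" gives "ddqzhkkxbrya".

ddqzhkkxbrya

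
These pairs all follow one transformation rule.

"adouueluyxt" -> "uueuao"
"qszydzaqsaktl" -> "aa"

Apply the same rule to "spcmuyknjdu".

The transformation: move the first 3 characters to the end (rotate left by 3), then keep only the vowels.
Starting from "spcmuyknjdu": after the first operation, "muyknjduspc"; after the second, "uu".

uu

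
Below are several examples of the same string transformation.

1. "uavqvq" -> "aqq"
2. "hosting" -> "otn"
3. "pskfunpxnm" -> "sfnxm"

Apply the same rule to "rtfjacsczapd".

tjccad

Looking at the pairs, the operation is to keep every other character starting from the second (positions 2nd, 4th, 6th, ...).
So "rtfjacsczapd" becomes "tjccad".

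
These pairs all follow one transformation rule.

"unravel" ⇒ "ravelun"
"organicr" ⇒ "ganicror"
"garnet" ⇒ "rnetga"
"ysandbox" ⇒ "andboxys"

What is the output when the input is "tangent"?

The transformation: move the first 2 characters to the end (rotate left by 2).
Doing the same to "tangent": "ngentta".

ngentta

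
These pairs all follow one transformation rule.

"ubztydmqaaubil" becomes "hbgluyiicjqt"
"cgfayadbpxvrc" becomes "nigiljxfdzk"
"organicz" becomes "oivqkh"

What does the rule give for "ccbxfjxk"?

Looking at the pairs, the operation is to delete the first 2 characters, then shift every letter 8 places forward in the alphabet (wrapping around).
"ccbxfjxk" → "bxfjxk" → "jfnrfs".

jfnrfs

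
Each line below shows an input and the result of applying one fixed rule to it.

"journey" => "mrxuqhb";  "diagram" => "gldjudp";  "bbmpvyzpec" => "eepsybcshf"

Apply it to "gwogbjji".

The rule is to shift every letter 3 places forward in the alphabet (wrapping around).
For "gwogbjji" the result is "jzrjemml".

jzrjemml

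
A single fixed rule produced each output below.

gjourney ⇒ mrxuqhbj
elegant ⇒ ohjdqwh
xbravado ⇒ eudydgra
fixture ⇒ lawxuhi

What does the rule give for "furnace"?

Looking at the pairs, the operation is to move the first character to the end, then shift every letter 3 places forward in the alphabet (wrapping around).
For "furnace" the result is "xuqdfhi".

xuqdfhi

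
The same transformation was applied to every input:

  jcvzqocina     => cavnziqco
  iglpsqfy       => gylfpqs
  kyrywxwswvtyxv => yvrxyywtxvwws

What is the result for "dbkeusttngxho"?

bokhexugsntt

Each output is the input with this applied: delete the first character, then take characters alternately from the front and the back (1st, last, 2nd, 2nd-last, ...).
Starting from "dbkeusttngxho": after the first operation, "bkeusttngxho"; after the second, "bokhexugsntt".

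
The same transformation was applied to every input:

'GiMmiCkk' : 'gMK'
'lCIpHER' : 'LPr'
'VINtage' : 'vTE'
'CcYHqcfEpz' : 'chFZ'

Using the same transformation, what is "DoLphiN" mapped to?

The pattern: keep one character in every 3, starting at position 1 (positions 1st, 4th, 7th, ...), then flip the case of every letter.
Applying both steps to "DoLphiN": "DpN", then "dPn".

dPn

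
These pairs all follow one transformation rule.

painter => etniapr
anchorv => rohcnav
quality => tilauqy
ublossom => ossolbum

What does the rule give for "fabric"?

Rule — reverse the string, then move the first character to the end.
"fabric" → "cirbaf" → "irbafc".

irbafc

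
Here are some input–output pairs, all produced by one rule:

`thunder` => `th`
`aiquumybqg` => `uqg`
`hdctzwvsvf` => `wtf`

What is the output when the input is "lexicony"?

Each output is the input with this applied: sort the characters into reverse alphabetical order, then keep one character in every 3, starting at position 2 (positions 2nd, 5th, 8th, ...).
Applying both steps to "lexicony": "yxonliec", then "xlc".
(Check on "thunder": → "utrnhed" → "th" ✓)

xlc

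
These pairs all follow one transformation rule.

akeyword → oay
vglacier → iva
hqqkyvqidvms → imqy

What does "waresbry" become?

bwe

The rule is to swap the front and back halves of the string, then keep one character in every 3, starting at position 2 (positions 2nd, 5th, 8th, ...).
Working it through for "waresbry": intermediate "sbryware", final "bwe".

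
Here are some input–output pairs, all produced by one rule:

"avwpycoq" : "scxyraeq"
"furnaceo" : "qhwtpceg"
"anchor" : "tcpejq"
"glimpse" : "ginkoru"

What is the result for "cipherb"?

dekrjgt

Each output is the input with this applied: move the last character to the front, then shift every letter 2 places forward in the alphabet (wrapping around).
Starting from "cipherb": after the first operation, "bcipher"; after the second, "dekrjgt".
(Check on "avwpycoq": → "qavwpyco" → "scxyraeq" ✓)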